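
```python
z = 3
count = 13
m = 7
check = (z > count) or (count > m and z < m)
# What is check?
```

Trace:
`z = 3` → z = 3
`count = 13` → count = 13
`m = 7` → m = 7
`check = (z > count) or (count > m and z < m)` → check = True
So check = True

Answer: True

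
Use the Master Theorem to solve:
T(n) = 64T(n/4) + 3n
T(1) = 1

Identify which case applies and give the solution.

a=64, b=4, f(n)=3n. log_4(64) = 3. Since c=1 < 3, Case 1 applies: T(n) = Θ(n^log_b(a)) = O(n^3).

Answer: O(n^3) - Case 1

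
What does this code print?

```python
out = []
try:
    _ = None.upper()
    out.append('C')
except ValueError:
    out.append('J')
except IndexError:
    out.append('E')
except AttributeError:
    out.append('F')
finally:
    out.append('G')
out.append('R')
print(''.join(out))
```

Execution trace: 'F' (except AttributeError) → 'G' (finally) → 'R' (after the try/except). Output: FGR

Answer: FGR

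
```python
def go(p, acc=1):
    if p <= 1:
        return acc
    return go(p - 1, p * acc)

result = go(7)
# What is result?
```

Accumulator trace (n, acc): (7, 1) -> (6, 7) -> (5, 42) -> (4, 210) -> (3, 840) -> (2, 2520) -> (1, 5040) -> return 5040

Answer: 5040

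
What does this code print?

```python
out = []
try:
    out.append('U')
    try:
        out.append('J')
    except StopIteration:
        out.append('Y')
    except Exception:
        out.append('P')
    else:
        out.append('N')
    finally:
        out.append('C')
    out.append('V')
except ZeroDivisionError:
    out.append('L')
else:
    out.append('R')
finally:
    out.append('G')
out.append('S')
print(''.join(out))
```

Execution trace: 'U' (try body) → 'J' (inner try body, no exception) → 'N' (inner else) → 'C' (inner finally) → 'V' (try body, no exception) → 'R' (else) → 'G' (finally) → 'S' (after the try/except). Output: UJNCVRGS

Answer: UJNCVRGS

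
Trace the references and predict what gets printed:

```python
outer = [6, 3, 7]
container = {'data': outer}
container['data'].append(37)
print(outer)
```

Key concept: dict holds reference to list.
Step by step:
`outer = [6, 3, 7]` → outer = [6, 3, 7]
`container = {'data': outer}` → container = {'data': [6, 3, 7]}
`container['data'].append(37)` → outer = [6, 3, 7, 37]; container = {'data': [6, 3, 7, 37]}
`print(outer)` → prints [6, 3, 7, 37]

Answer: [6, 3, 7, 37]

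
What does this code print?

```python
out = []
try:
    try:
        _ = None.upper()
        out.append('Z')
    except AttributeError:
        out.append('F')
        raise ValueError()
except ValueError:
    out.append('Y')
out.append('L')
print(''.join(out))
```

Execution trace: 'F' (except AttributeError) → 'Y' (outer except ValueError) → 'L' (after the try/except). Output: FYL

Answer: FYL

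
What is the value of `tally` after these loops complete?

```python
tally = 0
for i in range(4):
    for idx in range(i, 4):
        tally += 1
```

Upper triangle: 4 + 3 + ... + 1
`tally` takes the values: 0 → 1 → 2 → 3 → 4 → 5 → 6 → 7 → 8 → 9 → 10

Answer: 10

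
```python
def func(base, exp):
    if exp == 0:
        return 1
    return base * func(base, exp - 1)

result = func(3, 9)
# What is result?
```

func(3, 9) = 3 * 3 * 3 * 3 * 3 * 3 * 3 * 3 * 3 = 19683

Answer: 19683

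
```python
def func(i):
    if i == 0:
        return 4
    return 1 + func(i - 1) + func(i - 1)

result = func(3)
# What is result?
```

func(i) = 1 + 2·func(i-1), func(0)=4. Closed form: (4+1)·2^3 - 1 = 39.

Answer: 39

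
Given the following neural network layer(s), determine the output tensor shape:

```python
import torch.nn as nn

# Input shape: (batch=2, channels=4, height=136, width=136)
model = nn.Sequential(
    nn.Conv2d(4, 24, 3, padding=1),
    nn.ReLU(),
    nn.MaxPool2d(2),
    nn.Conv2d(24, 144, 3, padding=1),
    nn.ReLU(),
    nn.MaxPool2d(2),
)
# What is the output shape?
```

Input: (2, 4, 136, 136) -> after first Conv2d: (2, 24, 136, 136) -> after first MaxPool2d: (2, 24, 68, 68) -> after second Conv2d: (2, 144, 68, 68) -> Output: (2, 144, 34, 34)

Answer: (2, 144, 34, 34)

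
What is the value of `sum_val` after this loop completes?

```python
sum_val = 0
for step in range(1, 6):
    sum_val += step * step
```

Sum of squares 1² to 5² = 55
`sum_val` takes the values: 0 → 1 → 5 → 14 → 30 → 55

Answer: 55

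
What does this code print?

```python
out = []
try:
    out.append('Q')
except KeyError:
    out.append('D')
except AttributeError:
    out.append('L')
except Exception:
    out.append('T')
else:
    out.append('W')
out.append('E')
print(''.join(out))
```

Execution trace: 'Q' (try body, no exception) → 'W' (else) → 'E' (after the try/except). Output: QWE

Answer: QWE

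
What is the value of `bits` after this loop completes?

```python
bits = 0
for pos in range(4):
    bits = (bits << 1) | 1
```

Build 4 consecutive 1-bits: 0b1111
`bits` takes the values: 0 → 1 → 3 → 7 → 15

Answer: 15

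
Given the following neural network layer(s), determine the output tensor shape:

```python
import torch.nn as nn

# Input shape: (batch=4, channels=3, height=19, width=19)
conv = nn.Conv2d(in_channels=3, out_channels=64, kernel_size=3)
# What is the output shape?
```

Input: (4, 3, 19, 19) -> Output: (4, 64, 17, 17)

Answer: (4, 64, 17, 17)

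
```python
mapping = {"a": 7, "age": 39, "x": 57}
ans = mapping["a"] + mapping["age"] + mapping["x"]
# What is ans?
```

Trace:
`mapping = {"a": 7, "age": 39, "x": 57}` → mapping = {'a': 7, 'age': 39, 'x': 57}
`ans = mapping["a"] + mapping["age"] + mapping["x"]` → ans = 103
So ans = 103

Answer: 103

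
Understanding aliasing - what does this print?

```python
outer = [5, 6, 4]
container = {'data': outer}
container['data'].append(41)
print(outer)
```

Key concept: dict holds reference to list.
Step by step:
`outer = [5, 6, 4]` → outer = [5, 6, 4]
`container = {'data': outer}` → container = {'data': [5, 6, 4]}
`container['data'].append(41)` → outer = [5, 6, 4, 41]; container = {'data': [5, 6, 4, 41]}
`print(outer)` → prints [5, 6, 4, 41]

Answer: [5, 6, 4, 41]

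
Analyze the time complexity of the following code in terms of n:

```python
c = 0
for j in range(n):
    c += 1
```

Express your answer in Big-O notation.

Each loop level contributes: n. Multiplying the contributions gives O(n).

Answer: O(n)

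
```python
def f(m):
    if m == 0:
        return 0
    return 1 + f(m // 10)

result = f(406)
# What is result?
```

Count of digits of 406: 3

Answer: 3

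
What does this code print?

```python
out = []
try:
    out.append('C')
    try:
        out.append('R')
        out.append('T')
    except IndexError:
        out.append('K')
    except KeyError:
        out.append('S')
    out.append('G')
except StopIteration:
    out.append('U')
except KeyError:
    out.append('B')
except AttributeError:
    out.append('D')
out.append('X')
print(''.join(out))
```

Execution trace: 'C' (try body) → 'R' (inner try body) → 'T' (inner try body, no exception) → 'G' (try body, no exception) → 'X' (after the try/except). Output: CRTGX

Answer: CRTGX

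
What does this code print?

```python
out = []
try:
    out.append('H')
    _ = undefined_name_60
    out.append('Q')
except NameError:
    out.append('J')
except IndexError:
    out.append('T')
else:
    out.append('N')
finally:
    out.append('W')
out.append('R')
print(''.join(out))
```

Execution trace: 'H' (try body) → 'J' (except NameError) → 'W' (finally) → 'R' (after the try/except). Output: HJWR

Answer: HJWR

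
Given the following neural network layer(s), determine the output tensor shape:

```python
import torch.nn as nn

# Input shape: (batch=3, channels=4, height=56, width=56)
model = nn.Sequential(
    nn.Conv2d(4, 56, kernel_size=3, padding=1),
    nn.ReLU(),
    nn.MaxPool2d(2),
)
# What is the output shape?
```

Input: (3, 4, 56, 56) -> after Conv2d: (3, 56, 56, 56) -> after ReLU: (3, 56, 56, 56) -> Output: (3, 56, 28, 28)

Answer: (3, 56, 28, 28)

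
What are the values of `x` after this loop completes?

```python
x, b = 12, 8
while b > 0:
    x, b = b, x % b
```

GCD of 12 and 8
`x` takes the values: 12 → 8 → 4

Answer: 4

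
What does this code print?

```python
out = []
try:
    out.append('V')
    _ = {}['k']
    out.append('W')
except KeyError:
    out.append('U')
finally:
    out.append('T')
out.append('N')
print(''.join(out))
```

Execution trace: 'V' (try body) → 'U' (except KeyError) → 'T' (finally) → 'N' (after the try/except). Output: VUTN

Answer: VUTN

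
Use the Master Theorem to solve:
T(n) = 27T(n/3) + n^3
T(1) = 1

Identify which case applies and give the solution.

a=27, b=3, f(n)=n^3. log_3(27) = 3. Since c=3 = 3, Case 2 applies: T(n) = Θ(n^log_b(a) · log n) = O(n^3 log n).

Answer: O(n^3 log n) - Case 2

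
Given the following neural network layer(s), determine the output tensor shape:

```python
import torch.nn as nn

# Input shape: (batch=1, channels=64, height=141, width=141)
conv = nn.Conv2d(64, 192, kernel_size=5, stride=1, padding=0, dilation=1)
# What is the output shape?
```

Input: (1, 64, 141, 141) -> Output: (1, 192, 137, 137)

Answer: (1, 192, 137, 137)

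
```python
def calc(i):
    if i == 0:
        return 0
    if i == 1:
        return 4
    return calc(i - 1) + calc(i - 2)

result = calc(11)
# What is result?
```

Build up from base cases: calc(0)=0, calc(1)=4, calc(2)=4, calc(3)=8, calc(4)=12, calc(5)=20, calc(6)=32, ..., calc(11)=356

Answer: 356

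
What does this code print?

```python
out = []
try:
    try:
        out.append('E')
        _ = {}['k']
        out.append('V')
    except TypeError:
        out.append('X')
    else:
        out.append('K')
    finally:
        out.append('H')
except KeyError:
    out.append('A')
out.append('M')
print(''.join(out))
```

Execution trace: 'E' (try body) → 'H' (finally) → 'A' (outer except KeyError) → 'M' (after the try/except). Output: EHAM

Answer: EHAM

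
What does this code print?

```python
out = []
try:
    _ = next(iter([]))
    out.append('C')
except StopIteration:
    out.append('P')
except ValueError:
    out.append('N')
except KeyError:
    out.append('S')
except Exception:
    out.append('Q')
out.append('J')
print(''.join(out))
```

Execution trace: 'P' (except StopIteration) → 'J' (after the try/except). Output: PJ

Answer: PJ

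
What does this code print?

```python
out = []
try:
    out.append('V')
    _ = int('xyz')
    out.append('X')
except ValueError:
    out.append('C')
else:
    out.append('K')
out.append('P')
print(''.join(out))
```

Execution trace: 'V' (try body) → 'C' (except ValueError) → 'P' (after the try/except). Output: VCP

Answer: VCP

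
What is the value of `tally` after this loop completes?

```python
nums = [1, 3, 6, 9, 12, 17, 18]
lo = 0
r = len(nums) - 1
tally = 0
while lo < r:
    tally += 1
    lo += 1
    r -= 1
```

Iterations until pointers meet (list length 7)
`tally` takes the values: 0 → 1 → 2 → 3

Answer: 3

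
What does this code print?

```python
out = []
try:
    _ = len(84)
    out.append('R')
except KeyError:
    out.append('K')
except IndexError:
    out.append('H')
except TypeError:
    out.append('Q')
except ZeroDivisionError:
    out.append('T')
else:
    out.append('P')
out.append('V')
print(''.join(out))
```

Execution trace: 'Q' (except TypeError) → 'V' (after the try/except). Output: QV

Answer: QV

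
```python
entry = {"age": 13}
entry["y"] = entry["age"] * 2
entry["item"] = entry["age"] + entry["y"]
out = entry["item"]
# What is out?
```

Trace:
`entry = {"age": 13}` → entry = {'age': 13}
`entry["y"] = entry["age"] * 2` → entry = {'age': 13, 'y': 26}
`entry["item"] = entry["age"] + entry["y"]` → entry = {'age': 13, 'y': 26, 'item': 39}
`out = entry["item"]` → out = 39
So out = 39

Answer: 39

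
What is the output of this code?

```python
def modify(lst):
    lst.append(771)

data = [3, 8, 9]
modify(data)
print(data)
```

Key concept: function modifies passed list.
Step by step:
`data = [3, 8, 9]` → data = [3, 8, 9]
`modify(data)` → data = [3, 8, 9, 771]
`print(data)` → prints [3, 8, 9, 771]

Answer: [3, 8, 9, 771]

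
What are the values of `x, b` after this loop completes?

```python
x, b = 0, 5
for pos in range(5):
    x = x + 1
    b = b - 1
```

x goes 0→5, b goes 5→0
`x, b` takes the values: (0, 5) → (1, 5) → (1, 4) → (2, 4) → (2, 3) → (3, 3) → (3, 2) → (4, 2) → (4, 1) → (5, 1) → (5, 0)

Answer: 5, 0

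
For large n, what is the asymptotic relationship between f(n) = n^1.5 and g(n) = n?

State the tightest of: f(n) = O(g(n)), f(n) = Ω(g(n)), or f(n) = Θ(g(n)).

n^1.5 vs n: f(n) = Ω(g(n)) but not O(g(n)) — n^1.5 grows strictly faster than n.

Answer: f(n) = Ω(g(n)) but not O(g(n)) — n^1.5 grows strictly faster than n.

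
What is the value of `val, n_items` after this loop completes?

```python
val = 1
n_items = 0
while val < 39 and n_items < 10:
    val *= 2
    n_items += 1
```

Double until >= 39 or 10 iterations
`val, n_items` takes the values: (1, 0) → (2, 0) → (2, 1) → (4, 1) → (4, 2) → (8, 2) → (8, 3) → (16, 3) → (16, 4) → (32, 4) → (32, 5) → (64, 5) → (64, 6)

Answer: 64, 6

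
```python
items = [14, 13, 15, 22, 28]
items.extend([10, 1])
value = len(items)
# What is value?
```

Trace:
`items = [14, 13, 15, 22, 28]` → items = [14, 13, 15, 22, 28]
`items.extend([10, 1])` → items = [14, 13, 15, 22, 28, 10, 1]
`value = len(items)` → value = 7
So value = 7

Answer: 7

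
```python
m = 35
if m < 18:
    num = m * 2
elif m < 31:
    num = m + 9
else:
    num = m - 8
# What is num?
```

Trace:
`m = 35` → m = 35
`if m < 18: ...` → m < 18 is False, m < 31 is False, take else branch → num = 27
So num = 27

Answer: 27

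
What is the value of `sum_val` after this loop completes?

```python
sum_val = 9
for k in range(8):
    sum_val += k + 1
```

Start at 9, add 1 to 8 = 45
`sum_val` takes the values: 9 → 10 → 12 → 15 → 19 → 24 → 30 → 37 → 45

Answer: 45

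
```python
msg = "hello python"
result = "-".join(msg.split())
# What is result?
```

Trace:
`msg = "hello python"` → msg = 'hello python'
`result = "-".join(msg.split())` → result = 'hello-python'
So result = 'hello-python'

Answer: 'hello-python'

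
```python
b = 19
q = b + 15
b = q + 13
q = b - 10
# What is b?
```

Trace:
`b = 19` → b = 19
`q = b + 15` → q = 34
`b = q + 13` → b = 47
`q = b - 10` → q = 37
So b = 47

Answer: 47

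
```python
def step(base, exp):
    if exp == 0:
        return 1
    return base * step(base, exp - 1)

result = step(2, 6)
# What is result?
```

step(2, 6) = 2 * 2 * 2 * 2 * 2 * 2 = 64

Answer: 64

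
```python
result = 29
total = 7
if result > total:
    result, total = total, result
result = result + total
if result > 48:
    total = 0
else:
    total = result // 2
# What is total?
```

Trace:
`result = 29` → result = 29
`total = 7` → total = 7
`if result > total: ...` → result > total is True → result = 7; total = 29
`result = result + total` → result = 36
`if result > 48: ...` → result > 48 is False, take else branch → total = 18
So total = 18

Answer: 18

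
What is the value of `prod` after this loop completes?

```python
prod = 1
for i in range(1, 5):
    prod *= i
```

4! = 24
`prod` takes the values: 1 → 2 → 6 → 24

Answer: 24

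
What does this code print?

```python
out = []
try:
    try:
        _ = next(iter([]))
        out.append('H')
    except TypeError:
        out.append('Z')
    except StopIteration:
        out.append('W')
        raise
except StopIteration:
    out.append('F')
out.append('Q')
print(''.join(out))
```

Execution trace: 'W' (except StopIteration) → 'F' (outer except StopIteration) → 'Q' (after the try/except). Output: WFQ

Answer: WFQ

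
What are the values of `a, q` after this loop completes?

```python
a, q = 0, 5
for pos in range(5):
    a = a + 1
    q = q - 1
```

a goes 0→5, q goes 5→0
`a, q` takes the values: (0, 5) → (1, 5) → (1, 4) → (2, 4) → (2, 3) → (3, 3) → (3, 2) → (4, 2) → (4, 1) → (5, 1) → (5, 0)

Answer: 5, 0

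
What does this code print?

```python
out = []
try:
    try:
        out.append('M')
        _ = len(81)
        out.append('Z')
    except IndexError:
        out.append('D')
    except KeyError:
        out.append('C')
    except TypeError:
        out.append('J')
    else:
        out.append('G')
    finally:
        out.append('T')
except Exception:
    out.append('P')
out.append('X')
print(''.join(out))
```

Execution trace: 'M' (inner try body) → 'J' (inner except TypeError) → 'T' (inner finally) → 'X' (after the try/except). Output: MJTX

Answer: MJTX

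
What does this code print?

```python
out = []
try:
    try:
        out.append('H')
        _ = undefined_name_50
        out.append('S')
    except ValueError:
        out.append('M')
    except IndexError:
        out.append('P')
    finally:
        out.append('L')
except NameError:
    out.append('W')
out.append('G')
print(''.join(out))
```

Execution trace: 'H' (try body) → 'L' (finally) → 'W' (outer except NameError) → 'G' (after the try/except). Output: HLWG

Answer: HLWG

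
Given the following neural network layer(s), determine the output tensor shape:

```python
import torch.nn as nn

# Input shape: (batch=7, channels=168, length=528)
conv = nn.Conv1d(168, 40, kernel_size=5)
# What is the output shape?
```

Input: (7, 168, 528) -> Output: (7, 40, 524)

Answer: (7, 40, 524)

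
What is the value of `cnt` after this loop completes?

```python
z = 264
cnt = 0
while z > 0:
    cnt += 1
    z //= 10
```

Count digits by repeated division by 10
`cnt` takes the values: 0 → 1 → 2 → 3

Answer: 3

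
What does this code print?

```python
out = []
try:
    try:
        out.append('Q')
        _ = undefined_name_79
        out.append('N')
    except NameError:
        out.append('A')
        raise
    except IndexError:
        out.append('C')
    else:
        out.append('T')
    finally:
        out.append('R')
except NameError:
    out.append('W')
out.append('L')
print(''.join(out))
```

Execution trace: 'Q' (inner try body) → 'A' (inner except NameError) → 'R' (inner finally) → 'W' (outer except NameError) → 'L' (after the try/except). Output: QARWL

Answer: QARWL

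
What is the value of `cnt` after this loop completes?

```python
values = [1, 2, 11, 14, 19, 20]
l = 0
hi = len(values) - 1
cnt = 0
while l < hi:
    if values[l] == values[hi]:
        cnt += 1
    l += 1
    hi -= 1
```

Count matching pairs from ends
`cnt` takes the values: 0

Answer: 0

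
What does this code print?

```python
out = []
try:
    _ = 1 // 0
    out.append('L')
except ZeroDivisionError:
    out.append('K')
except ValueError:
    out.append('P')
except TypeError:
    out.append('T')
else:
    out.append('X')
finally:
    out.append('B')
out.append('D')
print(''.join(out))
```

Execution trace: 'K' (except ZeroDivisionError) → 'B' (finally) → 'D' (after the try/except). Output: KBD

Answer: KBD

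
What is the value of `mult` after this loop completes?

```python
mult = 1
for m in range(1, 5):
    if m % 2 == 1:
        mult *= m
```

Product of odd numbers 1 to 4
`mult` takes the values: 1 → 3

Answer: 3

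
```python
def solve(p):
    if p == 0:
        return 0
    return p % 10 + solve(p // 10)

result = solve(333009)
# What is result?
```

Sum of digits of 333009: 9 + 0 + 0 + 3 + 3 + 3 = 18

Answer: 18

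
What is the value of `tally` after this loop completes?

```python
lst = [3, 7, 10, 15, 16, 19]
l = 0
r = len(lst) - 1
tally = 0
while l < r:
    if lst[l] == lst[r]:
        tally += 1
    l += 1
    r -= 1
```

Count matching pairs from ends
`tally` takes the values: 0

Answer: 0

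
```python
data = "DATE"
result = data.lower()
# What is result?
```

Trace:
`data = "DATE"` → data = 'DATE'
`result = data.lower()` → result = 'date'
So result = 'date'

Answer: 'date'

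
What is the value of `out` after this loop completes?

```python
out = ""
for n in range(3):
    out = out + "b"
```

Repeat 'b' 3 times
`out` takes the values: "" → "b" → "bb" → "bbb"

Answer: "bbb"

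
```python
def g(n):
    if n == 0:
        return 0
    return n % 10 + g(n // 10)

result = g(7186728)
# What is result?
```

Sum of digits of 7186728: 8 + 2 + 7 + 6 + 8 + 1 + 7 = 39

Answer: 39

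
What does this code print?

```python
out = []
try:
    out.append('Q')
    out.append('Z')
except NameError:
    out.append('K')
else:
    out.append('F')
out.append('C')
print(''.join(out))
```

Execution trace: 'Q' (try body) → 'Z' (try body, no exception) → 'F' (else) → 'C' (after the try/except). Output: QZFC

Answer: QZFC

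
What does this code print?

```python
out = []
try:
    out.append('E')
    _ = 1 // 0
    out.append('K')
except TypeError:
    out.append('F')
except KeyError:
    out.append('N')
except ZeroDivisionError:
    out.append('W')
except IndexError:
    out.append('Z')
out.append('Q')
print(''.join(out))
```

Execution trace: 'E' (try body) → 'W' (except ZeroDivisionError) → 'Q' (after the try/except). Output: EWQ

Answer: EWQ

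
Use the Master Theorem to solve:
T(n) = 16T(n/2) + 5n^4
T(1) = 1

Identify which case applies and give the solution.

a=16, b=2, f(n)=5n^4. log_2(16) = 4. Since c=4 = 4, Case 2 applies: T(n) = Θ(n^log_b(a) · log n) = O(n^4 log n).

Answer: O(n^4 log n) - Case 2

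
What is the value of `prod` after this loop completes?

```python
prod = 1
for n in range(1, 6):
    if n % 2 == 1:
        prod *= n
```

Product of odd numbers 1 to 5
`prod` takes the values: 1 → 3 → 15

Answer: 15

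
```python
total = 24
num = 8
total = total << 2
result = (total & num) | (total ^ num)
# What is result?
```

Trace:
`total = 24` → total = 24
`num = 8` → num = 8
`total = total << 2` → total = 96
`result = (total & num) | (total ^ num)` → result = 104
So result = 104

Answer: 104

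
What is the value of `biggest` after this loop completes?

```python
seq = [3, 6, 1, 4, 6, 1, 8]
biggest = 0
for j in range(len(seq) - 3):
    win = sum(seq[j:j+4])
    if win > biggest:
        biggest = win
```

Max sum of 4-element window in [3, 6, 1, 4, 6, 1, 8]
`biggest` takes the values: 0 → 14 → 17 → 19

Answer: 19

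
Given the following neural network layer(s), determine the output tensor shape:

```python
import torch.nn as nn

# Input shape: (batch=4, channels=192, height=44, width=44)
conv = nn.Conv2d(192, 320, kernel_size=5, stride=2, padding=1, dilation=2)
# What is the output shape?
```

Input: (4, 192, 44, 44) -> Output: (4, 320, 19, 19)

Answer: (4, 320, 19, 19)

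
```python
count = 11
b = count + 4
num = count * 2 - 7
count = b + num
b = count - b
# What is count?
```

Trace:
`count = 11` → count = 11
`b = count + 4` → b = 15
`num = count * 2 - 7` → num = 15
`count = b + num` → count = 30
`b = count - b` → b = 15
So count = 30

Answer: 30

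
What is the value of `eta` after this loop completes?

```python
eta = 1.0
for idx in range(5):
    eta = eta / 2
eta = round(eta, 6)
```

Halving LR 5 times: 1 / 2^5
`eta` takes the values: 1.0 → 0.5 → 0.25 → 0.125 → 0.0625 → 0.03125

Answer: 0.03125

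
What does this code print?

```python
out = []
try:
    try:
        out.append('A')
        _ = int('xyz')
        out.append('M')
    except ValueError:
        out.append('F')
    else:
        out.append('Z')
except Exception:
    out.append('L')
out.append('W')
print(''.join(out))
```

Execution trace: 'A' (inner try body) → 'F' (inner except ValueError) → 'W' (after the try/except). Output: AFW

Answer: AFW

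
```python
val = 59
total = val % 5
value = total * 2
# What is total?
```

Trace:
`val = 59` → val = 59
`total = val % 5` → total = 4
`value = total * 2` → value = 8
So total = 4

Answer: 4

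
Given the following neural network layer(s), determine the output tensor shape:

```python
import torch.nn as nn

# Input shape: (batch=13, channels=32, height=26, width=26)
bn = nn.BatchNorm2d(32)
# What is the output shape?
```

Input: (13, 32, 26, 26) -> Output: (13, 32, 26, 26)

Answer: (13, 32, 26, 26)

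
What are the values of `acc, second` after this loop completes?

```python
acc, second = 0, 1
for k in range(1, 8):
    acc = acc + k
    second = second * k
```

Sum and factorial of 1 to 7
`acc, second` takes the values: (0, 1) → (1, 1) → (3, 1) → (3, 2) → (6, 2) → (6, 6) → (10, 6) → (10, 24) → (15, 24) → (15, 120) → (21, 120) → (21, 720) → (28, 720) → (28, 5040)

Answer: 28, 5040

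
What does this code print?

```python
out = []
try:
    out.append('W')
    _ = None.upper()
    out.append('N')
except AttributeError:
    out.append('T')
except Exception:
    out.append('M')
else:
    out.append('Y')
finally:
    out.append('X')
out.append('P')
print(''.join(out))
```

Execution trace: 'W' (try body) → 'T' (except AttributeError) → 'X' (finally) → 'P' (after the try/except). Output: WTXP

Answer: WTXP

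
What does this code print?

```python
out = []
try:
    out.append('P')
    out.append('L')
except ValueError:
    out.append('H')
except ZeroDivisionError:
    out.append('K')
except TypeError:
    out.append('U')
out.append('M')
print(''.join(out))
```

Execution trace: 'P' (try body) → 'L' (try body, no exception) → 'M' (after the try/except). Output: PLM

Answer: PLM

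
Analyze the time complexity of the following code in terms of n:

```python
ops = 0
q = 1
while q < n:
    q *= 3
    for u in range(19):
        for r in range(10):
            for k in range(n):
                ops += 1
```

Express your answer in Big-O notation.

Each loop level contributes: log n × 1 × 1 × n. Multiplying the contributions gives O(n log n).

Answer: O(n log n)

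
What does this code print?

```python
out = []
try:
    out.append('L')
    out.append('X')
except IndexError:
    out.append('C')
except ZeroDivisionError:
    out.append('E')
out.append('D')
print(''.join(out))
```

Execution trace: 'L' (try body) → 'X' (try body, no exception) → 'D' (after the try/except). Output: LXD

Answer: LXD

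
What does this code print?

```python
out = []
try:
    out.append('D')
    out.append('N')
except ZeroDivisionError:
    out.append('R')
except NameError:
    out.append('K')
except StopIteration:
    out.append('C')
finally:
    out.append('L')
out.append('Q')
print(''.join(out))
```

Execution trace: 'D' (try body) → 'N' (try body, no exception) → 'L' (finally) → 'Q' (after the try/except). Output: DNLQ

Answer: DNLQ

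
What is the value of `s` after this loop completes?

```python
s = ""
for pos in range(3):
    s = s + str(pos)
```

Concatenate digits 0 to 2
`s` takes the values: "" → "0" → "01" → "012"

Answer: "012"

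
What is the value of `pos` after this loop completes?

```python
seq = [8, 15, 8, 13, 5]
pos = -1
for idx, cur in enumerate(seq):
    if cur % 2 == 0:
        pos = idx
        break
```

First even number index in [8, 15, 8, 13, 5]
`pos` takes the values: -1 → 0

Answer: 0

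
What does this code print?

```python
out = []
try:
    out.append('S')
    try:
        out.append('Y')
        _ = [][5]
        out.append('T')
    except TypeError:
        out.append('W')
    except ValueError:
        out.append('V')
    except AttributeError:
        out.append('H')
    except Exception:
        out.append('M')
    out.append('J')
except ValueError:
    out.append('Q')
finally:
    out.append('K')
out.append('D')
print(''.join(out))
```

Execution trace: 'S' (try body) → 'Y' (inner try body) → 'M' (inner except Exception) → 'J' (try body, no exception) → 'K' (finally) → 'D' (after the try/except). Output: SYMJKD

Answer: SYMJKD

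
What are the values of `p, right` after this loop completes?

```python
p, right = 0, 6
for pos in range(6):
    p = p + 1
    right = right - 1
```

p goes 0→6, right goes 6→0
`p, right` takes the values: (0, 6) → (1, 6) → (1, 5) → (2, 5) → (2, 4) → (3, 4) → (3, 3) → (4, 3) → (4, 2) → (5, 2) → (5, 1) → (6, 1) → (6, 0)

Answer: 6, 0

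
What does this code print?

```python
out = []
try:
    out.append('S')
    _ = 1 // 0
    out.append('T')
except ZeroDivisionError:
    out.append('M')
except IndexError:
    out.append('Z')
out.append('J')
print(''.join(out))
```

Execution trace: 'S' (try body) → 'M' (except ZeroDivisionError) → 'J' (after the try/except). Output: SMJ

Answer: SMJ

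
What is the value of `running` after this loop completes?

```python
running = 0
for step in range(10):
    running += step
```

Sum of 0 to 9 = 45
`running` takes the values: 0 → 1 → 3 → 6 → 10 → 15 → 21 → 28 → 36 → 45

Answer: 45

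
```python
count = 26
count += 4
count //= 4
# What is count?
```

Trace:
`count = 26` → count = 26
`count += 4` → count = 30
`count //= 4` → count = 7
So count = 7

Answer: 7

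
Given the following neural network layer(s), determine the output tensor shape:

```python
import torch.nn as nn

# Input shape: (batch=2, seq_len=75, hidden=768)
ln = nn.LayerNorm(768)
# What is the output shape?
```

Input: (2, 75, 768) -> Output: (2, 75, 768)

Answer: (2, 75, 768)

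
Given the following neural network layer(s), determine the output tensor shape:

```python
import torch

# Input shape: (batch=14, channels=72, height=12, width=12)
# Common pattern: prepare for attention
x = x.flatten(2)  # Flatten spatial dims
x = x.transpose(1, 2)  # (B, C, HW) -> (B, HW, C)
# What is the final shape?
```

Input: (14, 72, 12, 12) -> after flatten(2): (14, 72, 144) -> Output: (14, 144, 72)

Answer: (14, 144, 72)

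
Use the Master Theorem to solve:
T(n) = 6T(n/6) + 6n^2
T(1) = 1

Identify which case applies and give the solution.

a=6, b=6, f(n)=6n^2. log_6(6) = 1. Since c=2 > 1 and the regularity condition holds (6(n/6)^2 = (6/6^2)n^2 with 6/6^2 < 1), Case 3 applies: T(n) = Θ(f(n)) = O(n^2).

Answer: O(n^2) - Case 3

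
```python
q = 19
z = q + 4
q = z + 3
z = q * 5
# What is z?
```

Trace:
`q = 19` → q = 19
`z = q + 4` → z = 23
`q = z + 3` → q = 26
`z = q * 5` → z = 130
So z = 130

Answer: 130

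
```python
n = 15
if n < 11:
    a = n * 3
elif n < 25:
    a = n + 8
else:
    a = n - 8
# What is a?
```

Trace:
`n = 15` → n = 15
`if n < 11: ...` → n < 11 is False, n < 25 is True → a = 23
So a = 23

Answer: 23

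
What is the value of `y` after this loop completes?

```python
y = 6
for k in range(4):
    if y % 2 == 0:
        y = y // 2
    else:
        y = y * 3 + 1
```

Collatz-style transformation from 6
`y` takes the values: 6 → 3 → 10 → 5 → 16

Answer: 16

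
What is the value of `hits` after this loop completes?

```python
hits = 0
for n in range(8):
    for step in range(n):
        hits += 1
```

Triangle number: 0+1+2+...+7
`hits` takes the values: 0 → 1 → 2 → 3 → 4 → 5 → 6 → 7 → 8 → 9 → 10 → 11 → 12 → 13 → 14 → 15 → 16 → 17 → 18 → 19 → 20 → 21 → 22 → 23 → 24 → 25 → 26 → 27 → 28

Answer: 28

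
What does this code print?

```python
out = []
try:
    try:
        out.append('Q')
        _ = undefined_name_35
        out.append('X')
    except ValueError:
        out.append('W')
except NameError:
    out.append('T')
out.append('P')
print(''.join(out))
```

Execution trace: 'Q' (try body) → 'T' (outer except NameError) → 'P' (after the try/except). Output: QTP

Answer: QTP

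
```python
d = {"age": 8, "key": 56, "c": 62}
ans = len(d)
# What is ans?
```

Trace:
`d = {"age": 8, "key": 56, "c": 62}` → d = {'age': 8, 'key': 56, 'c': 62}
`ans = len(d)` → ans = 3
So ans = 3

Answer: 3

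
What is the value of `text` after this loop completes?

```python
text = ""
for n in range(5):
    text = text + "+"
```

Repeat '+' 5 times
`text` takes the values: "" → "+" → "++" → "+++" → "++++" → "+++++"

Answer: "+++++"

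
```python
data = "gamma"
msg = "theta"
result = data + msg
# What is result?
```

Trace:
`data = "gamma"` → data = 'gamma'
`msg = "theta"` → msg = 'theta'
`result = data + msg` → result = 'gammatheta'
So result = 'gammatheta'

Answer: 'gammatheta'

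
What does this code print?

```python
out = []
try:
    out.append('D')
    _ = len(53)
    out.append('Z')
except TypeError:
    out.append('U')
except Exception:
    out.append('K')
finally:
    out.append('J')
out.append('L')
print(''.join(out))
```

Execution trace: 'D' (try body) → 'U' (except TypeError) → 'J' (finally) → 'L' (after the try/except). Output: DUJL

Answer: DUJL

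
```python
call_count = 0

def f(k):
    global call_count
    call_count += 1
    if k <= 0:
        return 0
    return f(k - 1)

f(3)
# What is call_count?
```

Linear recursion stepping by 1: 4 calls from k=3 down to ≤0.

Answer: 4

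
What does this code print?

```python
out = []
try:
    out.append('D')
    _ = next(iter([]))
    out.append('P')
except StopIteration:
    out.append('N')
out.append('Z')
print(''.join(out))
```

Execution trace: 'D' (try body) → 'N' (except StopIteration) → 'Z' (after the try/except). Output: DNZ

Answer: DNZ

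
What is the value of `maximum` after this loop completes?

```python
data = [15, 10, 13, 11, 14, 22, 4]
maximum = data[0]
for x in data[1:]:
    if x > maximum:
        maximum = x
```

Maximum of [15, 10, 13, 11, 14, 22, 4]
`maximum` takes the values: 15 → 22

Answer: 22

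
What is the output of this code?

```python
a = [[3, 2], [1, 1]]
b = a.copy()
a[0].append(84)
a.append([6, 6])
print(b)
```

Key concept: shallow copy with nested lists.
Step by step:
`a = [[3, 2], [1, 1]]` → a = [[3, 2], [1, 1]]
`b = a.copy()` → b = [[3, 2], [1, 1]]
`a[0].append(84)` → a = [[3, 2, 84], [1, 1]]; b = [[3, 2, 84], [1, 1]]
`a.append([6, 6])` → a = [[3, 2, 84], [1, 1], [6, 6]]
`print(b)` → prints [[3, 2, 84], [1, 1]]

Answer: [[3, 2, 84], [1, 1]]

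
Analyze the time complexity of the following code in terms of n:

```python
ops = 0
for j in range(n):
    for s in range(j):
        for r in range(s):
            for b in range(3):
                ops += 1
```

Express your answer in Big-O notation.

Each loop level contributes: n × n × n × 1. Multiplying the contributions gives O(n^3).

Answer: O(n^3)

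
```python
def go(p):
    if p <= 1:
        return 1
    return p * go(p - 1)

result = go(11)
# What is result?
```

go(11) = 11 * 10 * 9 * 8 * 7 * 6 * 5 * 4 * 3 * 2 * 1 = 39916800

Answer: 39916800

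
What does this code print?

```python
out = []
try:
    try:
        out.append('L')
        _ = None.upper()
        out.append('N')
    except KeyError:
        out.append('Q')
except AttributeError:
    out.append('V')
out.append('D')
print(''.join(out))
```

Execution trace: 'L' (inner try body) → 'V' (outer except AttributeError) → 'D' (after the try/except). Output: LVD

Answer: LVD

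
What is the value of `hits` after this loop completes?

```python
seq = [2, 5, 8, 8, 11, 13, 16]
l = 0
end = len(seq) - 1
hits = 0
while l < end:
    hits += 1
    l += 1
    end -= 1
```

Iterations until pointers meet (list length 7)
`hits` takes the values: 0 → 1 → 2 → 3

Answer: 3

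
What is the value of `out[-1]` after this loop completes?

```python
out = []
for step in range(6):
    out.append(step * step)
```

Last element of squares 0 to 5
`out` takes the values: [] → [0] → [0, 1] → [0, 1, 4] → [0, 1, 4, 9] → [0, 1, 4, 9, 16] → [0, 1, 4, 9, 16, 25]
So `out[-1]` = 25

Answer: 25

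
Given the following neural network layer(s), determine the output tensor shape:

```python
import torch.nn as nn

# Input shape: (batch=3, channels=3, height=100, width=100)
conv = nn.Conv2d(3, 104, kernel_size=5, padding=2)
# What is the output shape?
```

Input: (3, 3, 100, 100) -> Output: (3, 104, 100, 100)

Answer: (3, 104, 100, 100)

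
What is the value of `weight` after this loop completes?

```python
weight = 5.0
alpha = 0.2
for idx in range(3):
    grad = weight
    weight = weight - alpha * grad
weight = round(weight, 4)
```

Gradient descent: w = 5.0 * (1 - 0.2)^3
`weight` takes the values: 5.0 → 4.0 → 3.2 → 2.56

Answer: 2.56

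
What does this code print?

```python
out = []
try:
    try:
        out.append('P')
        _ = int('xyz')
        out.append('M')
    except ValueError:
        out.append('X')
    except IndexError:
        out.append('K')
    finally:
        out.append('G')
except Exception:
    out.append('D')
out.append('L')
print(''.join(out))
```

Execution trace: 'P' (inner try body) → 'X' (inner except ValueError) → 'G' (inner finally) → 'L' (after the try/except). Output: PXGL

Answer: PXGL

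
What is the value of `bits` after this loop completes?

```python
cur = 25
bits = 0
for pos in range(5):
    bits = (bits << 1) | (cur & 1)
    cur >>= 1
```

Reverse lowest 5 bits of 25
`bits` takes the values: 0 → 1 → 2 → 4 → 9 → 19

Answer: 19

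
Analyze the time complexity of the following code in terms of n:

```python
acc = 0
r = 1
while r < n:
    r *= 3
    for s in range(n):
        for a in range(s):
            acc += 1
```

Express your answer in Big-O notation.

Each loop level contributes: log n × n × n. Multiplying the contributions gives O(n^2 log n).

Answer: O(n^2 log n)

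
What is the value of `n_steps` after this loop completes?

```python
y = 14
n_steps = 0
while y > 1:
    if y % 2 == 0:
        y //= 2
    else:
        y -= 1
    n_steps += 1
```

Steps to reduce 14 to 1
`n_steps` takes the values: 0 → 1 → 2 → 3 → 4 → 5

Answer: 5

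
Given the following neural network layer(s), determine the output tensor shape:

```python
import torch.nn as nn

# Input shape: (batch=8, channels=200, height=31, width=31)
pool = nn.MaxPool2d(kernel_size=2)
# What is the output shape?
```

Input: (8, 200, 31, 31) -> Output: (8, 200, 15, 15)

Answer: (8, 200, 15, 15)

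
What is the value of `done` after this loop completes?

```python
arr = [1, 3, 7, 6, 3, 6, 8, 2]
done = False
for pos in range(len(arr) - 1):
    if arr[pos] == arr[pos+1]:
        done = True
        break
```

Check consecutive duplicates in [1, 3, 7, 6, 3, 6, 8, 2]
`done` takes the values: False

Answer: False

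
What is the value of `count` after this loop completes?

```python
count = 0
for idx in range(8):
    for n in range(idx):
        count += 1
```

Triangle number: 0+1+2+...+7
`count` takes the values: 0 → 1 → 2 → 3 → 4 → 5 → 6 → 7 → 8 → 9 → 10 → 11 → 12 → 13 → 14 → 15 → 16 → 17 → 18 → 19 → 20 → 21 → 22 → 23 → 24 → 25 → 26 → 27 → 28

Answer: 28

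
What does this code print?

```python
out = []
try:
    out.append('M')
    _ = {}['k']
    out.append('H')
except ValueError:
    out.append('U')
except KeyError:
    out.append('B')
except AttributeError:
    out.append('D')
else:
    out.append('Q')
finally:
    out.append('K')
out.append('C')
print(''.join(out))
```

Execution trace: 'M' (try body) → 'B' (except KeyError) → 'K' (finally) → 'C' (after the try/except). Output: MBKC

Answer: MBKC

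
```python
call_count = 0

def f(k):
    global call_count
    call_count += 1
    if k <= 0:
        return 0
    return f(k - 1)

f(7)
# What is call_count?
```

Linear recursion stepping by 1: 8 calls from k=7 down to ≤0.

Answer: 8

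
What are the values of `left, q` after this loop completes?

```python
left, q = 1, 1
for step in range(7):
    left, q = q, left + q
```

Fibonacci: after 7 iterations
`left, q` takes the values: (1, 1) → (1, 2) → (2, 3) → (3, 5) → (5, 8) → (8, 13) → (13, 21) → (21, 34)

Answer: 21, 34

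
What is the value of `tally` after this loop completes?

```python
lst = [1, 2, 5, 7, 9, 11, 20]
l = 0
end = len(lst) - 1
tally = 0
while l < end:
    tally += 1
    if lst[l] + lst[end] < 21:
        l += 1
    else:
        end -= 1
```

Steps to find pair summing to 21
`tally` takes the values: 0 → 1 → 2 → 3 → 4 → 5 → 6

Answer: 6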